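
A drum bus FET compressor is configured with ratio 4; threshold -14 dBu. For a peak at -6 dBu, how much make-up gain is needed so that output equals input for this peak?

6 dB

Overshoot 8 dB → 8/4 = 2 dB after compression, so the compressed level is -14 + 2 = -12 dBu.
Make-up = target − compressed = -6 − (-12) = 6 dB.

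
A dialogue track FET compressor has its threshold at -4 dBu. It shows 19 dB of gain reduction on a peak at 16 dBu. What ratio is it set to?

Input overshoot = 16 − (-4) = 20 dB.
Output overshoot = 20 − 19 = 1 dB.
Ratio = input overshoot / output overshoot = 20 / 1 = 20.

20:1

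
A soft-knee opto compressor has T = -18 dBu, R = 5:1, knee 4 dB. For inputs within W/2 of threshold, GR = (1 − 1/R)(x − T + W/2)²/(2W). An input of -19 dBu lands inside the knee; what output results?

x − T + W/2 = -19 − (-18) + 2 = 1.
GR = (1 − 1/5) × 1² / 8 = 0.8 × 1 / 8 = 0.1 dB.
Output = -19 − 0.1 = -19.1 dBu.

-19.1 dBu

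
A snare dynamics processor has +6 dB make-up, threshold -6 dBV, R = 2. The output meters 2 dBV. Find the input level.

Remove make-up: 2 − 6 = -4 dBV.
The compressed level sits -4 − (-6) = 2 dB over threshold.
Undo the ratio: input overshoot = 2 × 2 = 4 dB, giving input = -2 dBV.

-2 dBV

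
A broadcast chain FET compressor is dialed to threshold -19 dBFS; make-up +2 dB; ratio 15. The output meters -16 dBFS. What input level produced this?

Remove make-up: -16 − 2 = -18 dBFS.
That's 1 dB above the -19 dBFS threshold.
Input overshoot = R × output overshoot = 15 dB → input = -19 + 15 = -4 dBFS.

-4 dBFS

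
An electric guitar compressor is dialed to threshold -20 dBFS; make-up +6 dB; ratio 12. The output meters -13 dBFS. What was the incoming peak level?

-8 dBFS

Stripping the +6 dB make-up gives -19 dBFS at the gain stage.
That's 1 dB above the -20 dBFS threshold.
Undo the ratio: input overshoot = 1 × 12 = 12 dB, giving input = -8 dBFS.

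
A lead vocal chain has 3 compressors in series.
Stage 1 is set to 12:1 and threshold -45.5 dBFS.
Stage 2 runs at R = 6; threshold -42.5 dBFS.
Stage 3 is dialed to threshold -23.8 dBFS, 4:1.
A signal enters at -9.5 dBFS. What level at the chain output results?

Stage 1: overshoot 36 dB → 36/12 = 3 dB → -42.5 dBFS.
Stage 2: below threshold (-42.5 ≤ -42.5); passes unchanged; output -42.5 dBFS.
Stage 3: -42.5 dBFS ≤ -23.8 dBFS, so stage 3 doesn't engage; output -42.5 dBFS.

-42.5 dBFS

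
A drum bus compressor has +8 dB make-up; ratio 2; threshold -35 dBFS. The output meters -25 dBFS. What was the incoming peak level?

Remove make-up: -25 − 8 = -33 dBFS.
That's 2 dB above the -35 dBFS threshold.
Before 2:1 compression the overshoot was 2 × 2 = 4 dB, so input = -35 + 4 = -31 dBFS.

-31 dBFS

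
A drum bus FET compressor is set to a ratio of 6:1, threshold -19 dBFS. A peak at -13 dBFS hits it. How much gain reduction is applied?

5 dB

-13 dBFS exceeds the threshold by 6 dB.
A 6:1 ratio leaves 1 dB of that excess.
So the signal is attenuated by 6 − 1 = 5 dB.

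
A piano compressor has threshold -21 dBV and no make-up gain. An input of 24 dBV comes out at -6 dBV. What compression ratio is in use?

3:1

Input overshoot = 24 − (-21) = 45 dB; output overshoot = -6 − (-21) = 15 dB.
Ratio = 45 / 15 = 3.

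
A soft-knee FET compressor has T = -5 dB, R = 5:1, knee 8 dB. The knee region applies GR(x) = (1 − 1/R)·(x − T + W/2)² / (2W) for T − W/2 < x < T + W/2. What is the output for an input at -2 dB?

x − T + W/2 = -2 − (-5) + 4 = 7.
GR = (1 − 1/5) × 7² / 16 = 0.8 × 49 / 16 = 2.45 dB.
Output = -2 − 2.45 = -4.45 dB.

-4.45 dB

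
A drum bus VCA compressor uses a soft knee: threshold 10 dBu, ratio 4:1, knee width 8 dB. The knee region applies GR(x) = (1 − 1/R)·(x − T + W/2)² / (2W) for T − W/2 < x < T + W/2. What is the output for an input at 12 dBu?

10.3125 dBu

x − T + W/2 = 12 − 10 + 4 = 6.
GR = (1 − 1/4) × 6² / 16 = 0.75 × 36 / 16 = 1.6875 dB.
Output = 12 − 1.6875 = 10.3125 dBu.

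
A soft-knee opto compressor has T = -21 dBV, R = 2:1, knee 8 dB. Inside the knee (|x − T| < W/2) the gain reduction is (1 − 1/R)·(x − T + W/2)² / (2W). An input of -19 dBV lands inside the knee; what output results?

x − T + W/2 = -19 − (-21) + 4 = 6.
GR = (1 − 1/2) × 6² / 16 = 0.5 × 36 / 16 = 1.125 dB.
Output = -19 − 1.125 = -20.125 dBV.

-20.125 dBV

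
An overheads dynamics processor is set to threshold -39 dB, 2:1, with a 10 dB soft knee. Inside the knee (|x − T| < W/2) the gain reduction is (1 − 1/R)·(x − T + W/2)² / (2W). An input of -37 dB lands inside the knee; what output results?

-38.225 dB

x − T + W/2 = -37 − (-39) + 5 = 7.
GR = (1 − 1/2) × 7² / 20 = 0.5 × 49 / 20 = 1.225 dB.
Output = -37 − 1.225 = -38.225 dB.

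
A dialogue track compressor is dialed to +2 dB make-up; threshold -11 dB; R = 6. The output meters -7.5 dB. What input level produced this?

-2 dB

Remove make-up: -7.5 − 2 = -9.5 dB.
That's 1.5 dB above the -11 dB threshold.
Input overshoot = R × output overshoot = 9 dB → input = -11 + 9 = -2 dB.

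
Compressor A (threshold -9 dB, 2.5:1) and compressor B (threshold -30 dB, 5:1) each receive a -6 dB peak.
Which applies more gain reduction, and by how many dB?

A: 3 dB over, compressed to 1.2 dB over, so 1.8 dB of GR.
B: 24 dB over, compressed to 4.8 dB over, so 19.2 dB of GR.
Difference: 17.4 dB in favour of B.

B, by 17.4 dB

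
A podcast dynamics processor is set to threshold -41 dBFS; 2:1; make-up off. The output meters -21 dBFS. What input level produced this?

Post-compression overshoot = -21 − (-41) = 20 dB.
Undo the ratio: input overshoot = 20 × 2 = 40 dB, giving input = -1 dBFS.

-1 dBFS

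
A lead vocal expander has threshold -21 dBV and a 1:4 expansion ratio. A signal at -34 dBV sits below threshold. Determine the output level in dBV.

The input is 13 dB below the -21 dBV threshold.
A 1:4 expander multiplies undershoot by 4: 13 × 4 = 52 dB below threshold.
Output = -21 − 52 = -73 dBV.

-73 dBV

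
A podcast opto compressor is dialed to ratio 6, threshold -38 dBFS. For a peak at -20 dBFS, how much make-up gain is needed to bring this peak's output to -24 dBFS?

11 dB

The peak compresses to -38 + 18/6 = -35 dBFS.
To reach -24 dBFS requires -24 − (-35) = 11 dB of make-up.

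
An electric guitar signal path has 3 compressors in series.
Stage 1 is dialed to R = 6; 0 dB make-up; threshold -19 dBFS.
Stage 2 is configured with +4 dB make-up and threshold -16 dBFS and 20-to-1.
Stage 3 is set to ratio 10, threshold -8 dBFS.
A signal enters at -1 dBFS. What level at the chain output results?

-12 dBFS

Stage 1: 18 dB above -19 dBFS, reduced 6:1 to 3 dB above → -16 dBFS.
Stage 2: -16 dBFS ≤ -16 dBFS, so stage 2 doesn't engage; make-up brings it to -12 dBFS.
Stage 3: below threshold (-12 ≤ -8); passes unchanged; output -12 dBFS.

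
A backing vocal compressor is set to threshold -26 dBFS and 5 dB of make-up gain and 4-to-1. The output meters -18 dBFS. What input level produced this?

-14 dBFS

Stripping the +5 dB make-up gives -23 dBFS at the gain stage.
Post-compression overshoot = -23 − (-26) = 3 dB.
Input overshoot = R × output overshoot = 12 dB → input = -26 + 12 = -14 dBFS.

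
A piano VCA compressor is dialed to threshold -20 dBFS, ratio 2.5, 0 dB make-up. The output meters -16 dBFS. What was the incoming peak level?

-10 dBFS

Post-compression overshoot = -16 − (-20) = 4 dB.
Input overshoot = R × output overshoot = 10 dB → input = -20 + 10 = -10 dBFS.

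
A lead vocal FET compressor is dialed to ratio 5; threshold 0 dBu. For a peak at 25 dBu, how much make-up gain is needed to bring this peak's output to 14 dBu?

Overshoot 25 dB → 25/5 = 5 dB after compression, so the compressed level is 0 + 5 = 5 dBu.
Make-up = target − compressed = 14 − 5 = 9 dB.

9 dB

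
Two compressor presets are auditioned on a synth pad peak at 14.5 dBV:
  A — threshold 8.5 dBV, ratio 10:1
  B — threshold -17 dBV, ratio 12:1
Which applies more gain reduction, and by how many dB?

B, by 23.475 dB

A: overshoot 6 dB → output overshoot 0.6 dB → GR 5.4 dB.
B: overshoot 31.5 dB → output overshoot 2.625 dB → GR 28.875 dB.
Difference: 23.475 dB in favour of B.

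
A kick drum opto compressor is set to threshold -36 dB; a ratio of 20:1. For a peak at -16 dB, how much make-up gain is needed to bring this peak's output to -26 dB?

9 dB

The peak compresses to -36 + 20/20 = -35 dB.
To reach -26 dB requires -26 − (-35) = 9 dB of make-up.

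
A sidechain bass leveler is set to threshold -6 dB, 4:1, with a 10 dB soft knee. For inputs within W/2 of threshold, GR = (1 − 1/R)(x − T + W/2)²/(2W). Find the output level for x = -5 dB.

-6.35 dB

x − T + W/2 = -5 − (-6) + 5 = 6.
GR = (1 − 1/4) × 6² / 20 = 0.75 × 36 / 20 = 1.35 dB.
Output = -5 − 1.35 = -6.35 dB.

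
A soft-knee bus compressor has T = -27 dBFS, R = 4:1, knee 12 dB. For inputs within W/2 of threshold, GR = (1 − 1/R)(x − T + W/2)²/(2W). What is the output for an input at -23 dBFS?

x − T + W/2 = -23 − (-27) + 6 = 10.
GR = (1 − 1/4) × 10² / 24 = 0.75 × 100 / 24 = 3.125 dB.
Output = -23 − 3.125 = -26.125 dBFS.

-26.125 dBFS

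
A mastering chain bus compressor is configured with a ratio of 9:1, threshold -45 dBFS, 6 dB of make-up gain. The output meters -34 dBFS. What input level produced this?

0 dBFS

Stripping the +6 dB make-up gives -40 dBFS at the gain stage.
That's 5 dB above the -45 dBFS threshold.
Input overshoot = R × output overshoot = 45 dB → input = -45 + 45 = 0 dBFS.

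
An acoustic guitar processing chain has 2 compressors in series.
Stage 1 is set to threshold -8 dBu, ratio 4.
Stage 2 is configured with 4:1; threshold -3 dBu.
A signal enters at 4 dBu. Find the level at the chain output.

-5 dBu

Stage 1: 12 dB above -8 dBu, reduced 4:1 to 3 dB above → -5 dBu.
Stage 2: -5 dBu is at or below the -3 dBu threshold — no compression; output -5 dBu.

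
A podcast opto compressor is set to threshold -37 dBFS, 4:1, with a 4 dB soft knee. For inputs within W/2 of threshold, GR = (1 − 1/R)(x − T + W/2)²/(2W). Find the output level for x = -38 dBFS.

-38.09375 dBFS

x − T + W/2 = -38 − (-37) + 2 = 1.
GR = (1 − 1/4) × 1² / 8 = 0.75 × 1 / 8 = 0.09375 dB.
Output = -38 − 0.09375 = -38.09375 dBFS.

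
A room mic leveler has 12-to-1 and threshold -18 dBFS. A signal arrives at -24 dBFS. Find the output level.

-24 dBFS is 6 dB below the -18 dBFS threshold, so no gain reduction is applied.
Output = input = -24 dBFS.

-24 dBFS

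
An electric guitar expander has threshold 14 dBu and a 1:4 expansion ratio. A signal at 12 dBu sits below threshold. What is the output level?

6 dBu

Undershoot = 14 − 12 = 2 dB.
At 1:4, that expands to 8 dB under threshold.
Output = 14 − 8 = 6 dBu.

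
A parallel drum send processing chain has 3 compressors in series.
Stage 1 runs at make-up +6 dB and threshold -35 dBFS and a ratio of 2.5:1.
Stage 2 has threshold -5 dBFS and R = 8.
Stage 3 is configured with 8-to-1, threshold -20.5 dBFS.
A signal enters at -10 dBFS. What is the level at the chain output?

Stage 1: 25 dB above -35 dBFS, reduced 2.5:1 to 10 dB above → -25 dBFS; +6 dB make-up → -19 dBFS.
Stage 2: below threshold (-19 ≤ -5); passes unchanged; output -19 dBFS.
Stage 3: overshoot 1.5 dB → 1.5/8 = 0.1875 dB → -20.3125 dBFS.

-20.3125 dBFS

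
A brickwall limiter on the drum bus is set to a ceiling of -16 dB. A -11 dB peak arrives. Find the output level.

At ∞:1, everything above -16 dB is held at the ceiling.

-16 dB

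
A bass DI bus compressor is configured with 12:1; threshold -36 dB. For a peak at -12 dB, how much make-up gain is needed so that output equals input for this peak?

The peak compresses to -36 + 24/12 = -34 dB.
To reach -12 dB requires -12 − (-34) = 22 dB of make-up.

22 dB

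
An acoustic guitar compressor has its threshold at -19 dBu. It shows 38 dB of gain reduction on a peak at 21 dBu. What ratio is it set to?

Input overshoot = 21 − (-19) = 40 dB.
Output overshoot = 40 − 38 = 2 dB.
Ratio = input overshoot / output overshoot = 40 / 2 = 20.

20:1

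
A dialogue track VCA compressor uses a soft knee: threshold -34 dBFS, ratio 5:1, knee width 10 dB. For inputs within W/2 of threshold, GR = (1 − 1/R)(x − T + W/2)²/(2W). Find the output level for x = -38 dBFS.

-38.04 dBFS

x − T + W/2 = -38 − (-34) + 5 = 1.
GR = (1 − 1/5) × 1² / 20 = 0.8 × 1 / 20 = 0.04 dB.
Output = -38 − 0.04 = -38.04 dBFS.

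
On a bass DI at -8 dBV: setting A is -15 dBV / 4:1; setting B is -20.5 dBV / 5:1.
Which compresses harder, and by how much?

B, by 4.75 dB

A: overshoot 7 dB → output overshoot 1.75 dB → GR 5.25 dB.
B: overshoot 12.5 dB → output overshoot 2.5 dB → GR 10 dB.
B reduces 4.75 dB more.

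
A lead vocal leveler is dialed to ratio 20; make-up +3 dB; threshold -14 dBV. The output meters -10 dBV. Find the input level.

6 dBV

Remove make-up: -10 − 3 = -13 dBV.
The compressed level sits -13 − (-14) = 1 dB over threshold.
Before 20:1 compression the overshoot was 1 × 20 = 20 dB, so input = -14 + 20 = 6 dBV.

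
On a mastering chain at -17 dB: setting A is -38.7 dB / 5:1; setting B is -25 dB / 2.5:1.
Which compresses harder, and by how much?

A: overshoot 21.7 dB → output overshoot 4.34 dB → GR 17.36 dB.
B: overshoot 8 dB → output overshoot 3.2 dB → GR 4.8 dB.
A applies 12.56 dB more gain reduction.

A, by 12.56 dB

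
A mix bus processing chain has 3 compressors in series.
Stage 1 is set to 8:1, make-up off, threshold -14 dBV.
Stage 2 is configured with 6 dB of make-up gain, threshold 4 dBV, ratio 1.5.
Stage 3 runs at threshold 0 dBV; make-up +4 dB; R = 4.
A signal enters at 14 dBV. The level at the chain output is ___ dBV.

Stage 1: overshoot 28 dB → 28/8 = 3.5 dB → -10.5 dBV.
Stage 2: -10.5 dBV ≤ 4 dBV, so stage 2 doesn't engage; make-up brings it to -4.5 dBV.
Stage 3: -4.5 dBV is at or below the 0 dBV threshold — no compression; make-up brings it to -0.5 dBV.

-0.5 dBV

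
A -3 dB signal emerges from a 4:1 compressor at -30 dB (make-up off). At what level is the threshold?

Gain reduction = -3 − (-30) = 27 dB; output overshoot = GR / (R − 1) = 27 / 3 = 9 dB.
Threshold = output − output overshoot = -30 − 9 = -39 dB.

-39 dB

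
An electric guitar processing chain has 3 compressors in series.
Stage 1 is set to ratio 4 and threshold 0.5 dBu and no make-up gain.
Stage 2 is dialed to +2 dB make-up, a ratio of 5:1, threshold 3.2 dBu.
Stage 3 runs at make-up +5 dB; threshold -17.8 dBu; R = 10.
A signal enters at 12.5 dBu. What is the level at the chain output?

Stage 1: 12 dB above 0.5 dBu, reduced 4:1 to 3 dB above → 3.5 dBu.
Stage 2: 3.5 dBu is 0.3 dB over 3.2 dBu; at 5:1 that becomes 0.06 dB over, giving 3.26 dBu; +2 dB make-up → 5.26 dBu.
Stage 3: 23.06 dB above -17.8 dBu, reduced 10:1 to 2.306 dB above → -15.494 dBu; +5 dB make-up → -10.494 dBu.

-10.494 dBu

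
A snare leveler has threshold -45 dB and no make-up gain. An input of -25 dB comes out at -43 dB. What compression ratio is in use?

10:1

Input overshoot = -25 − (-45) = 20 dB; output overshoot = -43 − (-45) = 2 dB.
Ratio = 20 / 2 = 10.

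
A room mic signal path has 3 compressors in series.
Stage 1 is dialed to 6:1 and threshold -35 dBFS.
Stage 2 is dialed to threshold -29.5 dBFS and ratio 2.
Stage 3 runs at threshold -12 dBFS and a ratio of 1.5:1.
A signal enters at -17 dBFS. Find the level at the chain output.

Stage 1: 18 dB above -35 dBFS, reduced 6:1 to 3 dB above → -32 dBFS.
Stage 2: below threshold (-32 ≤ -29.5); passes unchanged; output -32 dBFS.
Stage 3: -32 dBFS ≤ -12 dBFS, so stage 3 doesn't engage; output -32 dBFS.

-32 dBFS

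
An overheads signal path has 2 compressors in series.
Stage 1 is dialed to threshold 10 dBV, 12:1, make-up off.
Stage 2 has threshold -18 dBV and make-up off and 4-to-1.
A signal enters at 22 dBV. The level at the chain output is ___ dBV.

-10.75 dBV

Stage 1: 22 dBV is 12 dB over 10 dBV; at 12:1 that becomes 1 dB over, giving 11 dBV.
Stage 2: overshoot 29 dB → 29/4 = 7.25 dB → -10.75 dBV.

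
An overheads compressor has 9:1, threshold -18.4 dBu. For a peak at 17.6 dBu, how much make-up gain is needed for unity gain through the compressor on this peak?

32 dB

The peak compresses to -18.4 + 36/9 = -14.4 dBu.
To reach 17.6 dBu requires 17.6 − (-14.4) = 32 dB of make-up.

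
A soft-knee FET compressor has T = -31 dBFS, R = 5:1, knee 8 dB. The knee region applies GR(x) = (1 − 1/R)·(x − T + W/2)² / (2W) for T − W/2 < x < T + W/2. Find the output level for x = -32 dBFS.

-32.45 dBFS

x − T + W/2 = -32 − (-31) + 4 = 3.
GR = (1 − 1/5) × 3² / 16 = 0.8 × 9 / 16 = 0.45 dB.
Output = -32 − 0.45 = -32.45 dBFS.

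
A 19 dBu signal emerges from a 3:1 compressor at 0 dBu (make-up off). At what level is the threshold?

-9.5 dBu

Gain reduction = 19 − 0 = 19 dB; output overshoot = GR / (R − 1) = 19 / 2 = 9.5 dB.
Threshold = output − output overshoot = 0 − 9.5 = -9.5 dBu.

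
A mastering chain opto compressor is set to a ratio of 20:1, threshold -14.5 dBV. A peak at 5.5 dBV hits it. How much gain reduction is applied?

19 dB

5.5 dBV exceeds the threshold by 20 dB.
At 20:1, output sits 20/20 = 1 dB above threshold.
GR = overshoot in − overshoot out = 20 − 1 = 19 dB.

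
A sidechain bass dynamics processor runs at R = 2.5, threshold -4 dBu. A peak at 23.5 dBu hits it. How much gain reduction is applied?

16.5 dB

The signal is 27.5 dB above threshold.
A 2.5:1 ratio leaves 11 dB of that excess.
Gain reduction = 27.5 − 11 = 16.5 dB.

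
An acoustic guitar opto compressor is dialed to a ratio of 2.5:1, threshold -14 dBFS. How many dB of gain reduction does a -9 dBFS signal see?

Overshoot = -9 − (-14) = 5 dB.
A 2.5:1 ratio leaves 2 dB of that excess.
GR = overshoot in − overshoot out = 5 − 2 = 3 dB.

3 dB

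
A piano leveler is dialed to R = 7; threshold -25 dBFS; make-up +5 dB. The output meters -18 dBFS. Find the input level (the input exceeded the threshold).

-11 dBFS

Remove make-up: -18 − 5 = -23 dBFS.
That's 2 dB above the -25 dBFS threshold.
Undo the ratio: input overshoot = 2 × 7 = 14 dB, giving input = -11 dBFS.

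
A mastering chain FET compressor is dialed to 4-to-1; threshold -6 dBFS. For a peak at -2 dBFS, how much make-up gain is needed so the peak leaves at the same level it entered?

3 dB

The peak compresses to -6 + 4/4 = -5 dBFS.
To reach -2 dBFS requires -2 − (-5) = 3 dB of make-up.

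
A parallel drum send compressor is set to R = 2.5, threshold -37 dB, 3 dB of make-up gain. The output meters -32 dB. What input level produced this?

Stripping the +3 dB make-up gives -35 dB at the gain stage.
That's 2 dB above the -37 dB threshold.
Input overshoot = R × output overshoot = 5 dB → input = -37 + 5 = -32 dB.

-32 dB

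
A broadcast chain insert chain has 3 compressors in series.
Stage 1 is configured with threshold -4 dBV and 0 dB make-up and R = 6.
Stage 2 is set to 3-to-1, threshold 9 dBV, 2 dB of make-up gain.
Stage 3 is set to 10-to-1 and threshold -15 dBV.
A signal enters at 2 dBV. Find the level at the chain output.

-13.6 dBV

Stage 1: 2 dBV is 6 dB over -4 dBV; at 6:1 that becomes 1 dB over, giving -3 dBV.
Stage 2: -3 dBV is at or below the 9 dBV threshold — no compression; make-up brings it to -1 dBV.
Stage 3: -1 dBV is 14 dB over -15 dBV; at 10:1 that becomes 1.4 dB over, giving -13.6 dBV.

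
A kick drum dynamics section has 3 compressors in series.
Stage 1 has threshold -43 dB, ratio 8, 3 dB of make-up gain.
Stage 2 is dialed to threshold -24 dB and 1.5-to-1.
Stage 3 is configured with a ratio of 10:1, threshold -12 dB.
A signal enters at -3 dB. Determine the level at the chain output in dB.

Stage 1: overshoot 40 dB → 40/8 = 5 dB → -38 dB; +3 dB make-up → -35 dB.
Stage 2: -35 dB is at or below the -24 dB threshold — no compression; output -35 dB.
Stage 3: -35 dB is at or below the -12 dB threshold — no compression; output -35 dB.

-35 dB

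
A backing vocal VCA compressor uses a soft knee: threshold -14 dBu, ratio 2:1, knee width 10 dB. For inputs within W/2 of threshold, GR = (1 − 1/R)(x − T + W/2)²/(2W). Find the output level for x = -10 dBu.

-12.025 dBu

x − T + W/2 = -10 − (-14) + 5 = 9.
GR = (1 − 1/2) × 9² / 20 = 0.5 × 81 / 20 = 2.025 dB.
Output = -10 − 2.025 = -12.025 dBu.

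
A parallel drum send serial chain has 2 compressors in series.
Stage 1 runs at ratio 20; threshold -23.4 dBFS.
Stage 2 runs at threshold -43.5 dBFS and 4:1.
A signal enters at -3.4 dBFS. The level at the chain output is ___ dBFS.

-38.225 dBFS

Stage 1: -3.4 dBFS is 20 dB over -23.4 dBFS; at 20:1 that becomes 1 dB over, giving -22.4 dBFS.
Stage 2: overshoot 21.1 dB → 21.1/4 = 5.275 dB → -38.225 dBFS.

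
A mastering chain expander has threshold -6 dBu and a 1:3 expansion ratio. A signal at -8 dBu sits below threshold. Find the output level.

-12 dBu

The input is 2 dB below the -6 dBu threshold.
A 1:3 expander multiplies undershoot by 3: 2 × 3 = 6 dB below threshold.
Output = -6 − 6 = -12 dBu.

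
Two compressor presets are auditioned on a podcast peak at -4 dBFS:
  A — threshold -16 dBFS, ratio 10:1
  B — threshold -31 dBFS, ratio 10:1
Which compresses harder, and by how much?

B, by 13.5 dB

A: GR = 12 − 12/10 = 10.8 dB.
B: GR = 27 − 27/10 = 24.3 dB.
Difference: 13.5 dB in favour of B.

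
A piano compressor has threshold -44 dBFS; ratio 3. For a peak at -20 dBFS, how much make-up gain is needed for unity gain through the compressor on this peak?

Overshoot 24 dB → 24/3 = 8 dB after compression, so the compressed level is -44 + 8 = -36 dBFS.
Make-up = target − compressed = -20 − (-36) = 16 dB.

16 dB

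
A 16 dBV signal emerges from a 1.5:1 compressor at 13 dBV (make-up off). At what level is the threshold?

Input is 9 dB above T (since output overshoot × R = input overshoot: (13 − T)·1.5 = 16 − T gives T = 7 dBV).
Check: 7 + (16 − 7)/1.5 = 7 + 6 = 13 dBV. ✓

7 dBV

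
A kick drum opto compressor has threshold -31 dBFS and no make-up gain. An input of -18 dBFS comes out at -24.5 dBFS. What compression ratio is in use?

2:1

Input overshoot = -18 − (-31) = 13 dB; output overshoot = -24.5 − (-31) = 6.5 dB.
Ratio = 13 / 6.5 = 2.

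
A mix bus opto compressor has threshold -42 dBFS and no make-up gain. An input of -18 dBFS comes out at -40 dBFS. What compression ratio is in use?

Input overshoot = -18 − (-42) = 24 dB; output overshoot = -40 − (-42) = 2 dB.
Ratio = 24 / 2 = 12.

12:1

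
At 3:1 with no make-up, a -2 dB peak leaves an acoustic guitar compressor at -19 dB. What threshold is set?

Gain reduction = -2 − (-19) = 17 dB; output overshoot = GR / (R − 1) = 17 / 2 = 8.5 dB.
Threshold = output − output overshoot = -19 − 8.5 = -27.5 dB.

-27.5 dB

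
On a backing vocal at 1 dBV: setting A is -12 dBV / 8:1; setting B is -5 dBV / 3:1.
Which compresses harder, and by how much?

A, by 7.375 dB

A: overshoot 13 dB → output overshoot 1.625 dB → GR 11.375 dB.
B: overshoot 6 dB → output overshoot 2 dB → GR 4 dB.
Difference: 7.375 dB in favour of A.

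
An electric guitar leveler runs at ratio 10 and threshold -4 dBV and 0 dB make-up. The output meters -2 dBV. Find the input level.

That's 2 dB above the -4 dBV threshold.
Before 10:1 compression the overshoot was 2 × 10 = 20 dB, so input = -4 + 20 = 16 dBV.

16 dBV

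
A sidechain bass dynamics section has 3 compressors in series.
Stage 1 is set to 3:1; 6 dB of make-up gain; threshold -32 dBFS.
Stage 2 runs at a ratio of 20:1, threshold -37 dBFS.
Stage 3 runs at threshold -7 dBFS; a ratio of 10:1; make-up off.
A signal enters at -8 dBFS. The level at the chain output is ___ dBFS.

-36.05 dBFS

Stage 1: -8 dBFS is 24 dB over -32 dBFS; at 3:1 that becomes 8 dB over, giving -24 dBFS; +6 dB make-up → -18 dBFS.
Stage 2: overshoot 19 dB → 19/20 = 0.95 dB → -36.05 dBFS.
Stage 3: -36.05 dBFS is at or below the -7 dBFS threshold — no compression; output -36.05 dBFS.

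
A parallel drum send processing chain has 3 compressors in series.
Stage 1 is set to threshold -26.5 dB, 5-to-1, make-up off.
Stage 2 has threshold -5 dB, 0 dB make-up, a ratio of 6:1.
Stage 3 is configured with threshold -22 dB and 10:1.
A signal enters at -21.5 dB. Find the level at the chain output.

Stage 1: overshoot 5 dB → 5/5 = 1 dB → -25.5 dB.
Stage 2: -25.5 dB is at or below the -5 dB threshold — no compression; output -25.5 dB.
Stage 3: -25.5 dB is at or below the -22 dB threshold — no compression; output -25.5 dB.

-25.5 dB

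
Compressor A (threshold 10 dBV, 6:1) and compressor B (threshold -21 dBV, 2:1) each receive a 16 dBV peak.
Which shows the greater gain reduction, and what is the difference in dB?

B, by 13.5 dB

A: overshoot 6 dB → output overshoot 1 dB → GR 5 dB.
B: overshoot 37 dB → output overshoot 18.5 dB → GR 18.5 dB.
B applies 13.5 dB more gain reduction.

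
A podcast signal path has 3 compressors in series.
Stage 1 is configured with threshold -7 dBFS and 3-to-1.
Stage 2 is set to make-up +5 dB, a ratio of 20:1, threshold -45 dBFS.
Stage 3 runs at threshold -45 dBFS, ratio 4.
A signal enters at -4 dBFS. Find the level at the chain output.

Stage 1: -4 dBFS is 3 dB over -7 dBFS; at 3:1 that becomes 1 dB over, giving -6 dBFS.
Stage 2: -6 dBFS is 39 dB over -45 dBFS; at 20:1 that becomes 1.95 dB over, giving -43.05 dBFS; +5 dB make-up → -38.05 dBFS.
Stage 3: 6.95 dB above -45 dBFS, reduced 4:1 to 1.7375 dB above → -43.2625 dBFS.

-43.2625 dBFS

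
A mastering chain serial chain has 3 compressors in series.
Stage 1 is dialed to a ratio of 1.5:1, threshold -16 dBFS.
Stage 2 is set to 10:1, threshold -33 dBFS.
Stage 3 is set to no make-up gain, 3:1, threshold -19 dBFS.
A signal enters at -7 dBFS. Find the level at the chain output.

-30.7 dBFS

Stage 1: 9 dB above -16 dBFS, reduced 1.5:1 to 6 dB above → -10 dBFS.
Stage 2: overshoot 23 dB → 23/10 = 2.3 dB → -30.7 dBFS.
Stage 3: -30.7 dBFS is at or below the -19 dBFS threshold — no compression; output -30.7 dBFS.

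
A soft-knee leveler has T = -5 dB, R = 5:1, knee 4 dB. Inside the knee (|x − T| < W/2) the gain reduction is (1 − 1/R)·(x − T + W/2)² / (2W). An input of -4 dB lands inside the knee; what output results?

x − T + W/2 = -4 − (-5) + 2 = 3.
GR = (1 − 1/5) × 3² / 8 = 0.8 × 9 / 8 = 0.9 dB.
Output = -4 − 0.9 = -4.9 dB.

-4.9 dB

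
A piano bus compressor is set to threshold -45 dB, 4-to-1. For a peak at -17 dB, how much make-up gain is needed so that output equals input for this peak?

Overshoot 28 dB → 28/4 = 7 dB after compression, so the compressed level is -45 + 7 = -38 dB.
Make-up = target − compressed = -17 − (-38) = 21 dB.

21 dB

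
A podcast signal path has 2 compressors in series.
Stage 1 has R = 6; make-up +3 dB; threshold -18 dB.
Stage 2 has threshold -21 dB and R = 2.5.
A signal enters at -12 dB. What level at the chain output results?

-18.2 dB

Stage 1: overshoot 6 dB → 6/6 = 1 dB → -17 dB; +3 dB make-up → -14 dB.
Stage 2: overshoot 7 dB → 7/2.5 = 2.8 dB → -18.2 dB.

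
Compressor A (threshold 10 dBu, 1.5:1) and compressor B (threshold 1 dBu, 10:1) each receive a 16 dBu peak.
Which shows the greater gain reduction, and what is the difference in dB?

A: overshoot 6 dB → output overshoot 4 dB → GR 2 dB.
B: overshoot 15 dB → output overshoot 1.5 dB → GR 13.5 dB.
Difference: 11.5 dB in favour of B.

B, by 11.5 dB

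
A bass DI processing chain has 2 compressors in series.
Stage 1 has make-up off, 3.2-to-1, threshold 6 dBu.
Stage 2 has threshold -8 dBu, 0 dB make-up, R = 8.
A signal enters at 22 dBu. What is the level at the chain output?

Stage 1: 16 dB above 6 dBu, reduced 3.2:1 to 5 dB above → 11 dBu.
Stage 2: 11 dBu is 19 dB over -8 dBu; at 8:1 that becomes 2.375 dB over, giving -5.625 dBu.

-5.625 dBu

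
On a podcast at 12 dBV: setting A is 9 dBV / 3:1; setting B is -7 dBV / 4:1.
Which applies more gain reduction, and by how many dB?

A: 3 dB over, compressed to 1 dB over, so 2 dB of GR.
B: 19 dB over, compressed to 4.75 dB over, so 14.25 dB of GR.
Difference: 12.25 dB in favour of B.

B, by 12.25 dB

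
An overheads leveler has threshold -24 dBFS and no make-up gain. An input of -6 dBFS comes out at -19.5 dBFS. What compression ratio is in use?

Input overshoot = -6 − (-24) = 18 dB; output overshoot = -19.5 − (-24) = 4.5 dB.
Ratio = 18 / 4.5 = 4.

4:1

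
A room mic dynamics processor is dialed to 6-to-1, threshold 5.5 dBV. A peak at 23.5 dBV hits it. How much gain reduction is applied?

15 dB

Overshoot = 23.5 − 5.5 = 18 dB.
A 6:1 ratio leaves 3 dB of that excess.
Gain reduction = 18 − 3 = 15 dB.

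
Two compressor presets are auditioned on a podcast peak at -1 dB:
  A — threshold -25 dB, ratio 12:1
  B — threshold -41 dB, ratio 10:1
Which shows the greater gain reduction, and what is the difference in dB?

B, by 14 dB

A: overshoot 24 dB → output overshoot 2 dB → GR 22 dB.
B: overshoot 40 dB → output overshoot 4 dB → GR 36 dB.
Difference: 14 dB in favour of B.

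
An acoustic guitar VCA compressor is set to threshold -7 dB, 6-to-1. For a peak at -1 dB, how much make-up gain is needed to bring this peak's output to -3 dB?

The peak compresses to -7 + 6/6 = -6 dB.
To reach -3 dB requires -3 − (-6) = 3 dB of make-up.

3 dB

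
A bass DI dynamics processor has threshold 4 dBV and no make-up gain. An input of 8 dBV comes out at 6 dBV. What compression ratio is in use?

2:1

Input overshoot = 8 − 4 = 4 dB; output overshoot = 6 − 4 = 2 dB.
Ratio = 4 / 2 = 2.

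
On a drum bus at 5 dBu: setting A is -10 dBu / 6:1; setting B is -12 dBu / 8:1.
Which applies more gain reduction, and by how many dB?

A: GR = 15 − 15/6 = 12.5 dB.
B: GR = 17 − 17/8 = 14.875 dB.
B reduces 2.375 dB more.

B, by 2.375 dB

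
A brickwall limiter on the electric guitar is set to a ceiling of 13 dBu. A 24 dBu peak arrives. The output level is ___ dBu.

13 dBu

The limiter clamps the peak to its 13 dBu ceiling.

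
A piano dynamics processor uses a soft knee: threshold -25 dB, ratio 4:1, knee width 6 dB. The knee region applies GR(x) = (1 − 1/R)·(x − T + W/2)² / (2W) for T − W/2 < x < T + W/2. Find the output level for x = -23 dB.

x − T + W/2 = -23 − (-25) + 3 = 5.
GR = (1 − 1/4) × 5² / 12 = 0.75 × 25 / 12 = 1.5625 dB.
Output = -23 − 1.5625 = -24.5625 dB.

-24.5625 dB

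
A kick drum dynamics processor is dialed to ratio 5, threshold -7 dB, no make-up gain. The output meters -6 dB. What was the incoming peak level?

The compressed level sits -6 − (-7) = 1 dB over threshold.
Undo the ratio: input overshoot = 1 × 5 = 5 dB, giving input = -2 dB.

-2 dB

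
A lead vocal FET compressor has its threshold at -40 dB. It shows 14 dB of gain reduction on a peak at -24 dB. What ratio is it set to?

Input overshoot = -24 − (-40) = 16 dB.
Output overshoot = 16 − 14 = 2 dB.
Ratio = input overshoot / output overshoot = 16 / 2 = 8.

8:1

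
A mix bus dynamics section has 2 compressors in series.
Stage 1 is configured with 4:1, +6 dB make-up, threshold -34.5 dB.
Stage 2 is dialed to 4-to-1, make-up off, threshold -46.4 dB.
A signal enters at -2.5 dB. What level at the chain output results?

Stage 1: -2.5 dB is 32 dB over -34.5 dB; at 4:1 that becomes 8 dB over, giving -26.5 dB; +6 dB make-up → -20.5 dB.
Stage 2: -20.5 dB is 25.9 dB over -46.4 dB; at 4:1 that becomes 6.475 dB over, giving -39.925 dB.

-39.925 dB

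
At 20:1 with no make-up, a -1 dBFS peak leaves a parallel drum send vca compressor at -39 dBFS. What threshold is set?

-41 dBFS

Input is 40 dB above T (since output overshoot × R = input overshoot: (-39 − T)·20 = -1 − T gives T = -41 dBFS).
Check: -41 + (-1 − (-41))/20 = -41 + 2 = -39 dBFS. ✓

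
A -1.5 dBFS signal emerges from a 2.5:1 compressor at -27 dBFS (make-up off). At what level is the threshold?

-44 dBFS

Input is 42.5 dB above T (since output overshoot × R = input overshoot: (-27 − T)·2.5 = -1.5 − T gives T = -44 dBFS).
Check: -44 + (-1.5 − (-44))/2.5 = -44 + 17 = -27 dBFS. ✓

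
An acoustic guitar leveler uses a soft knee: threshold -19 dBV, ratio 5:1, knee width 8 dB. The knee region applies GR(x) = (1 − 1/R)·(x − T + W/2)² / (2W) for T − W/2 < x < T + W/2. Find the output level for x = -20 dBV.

-20.45 dBV

x − T + W/2 = -20 − (-19) + 4 = 3.
GR = (1 − 1/5) × 3² / 16 = 0.8 × 9 / 16 = 0.45 dB.
Output = -20 − 0.45 = -20.45 dBV.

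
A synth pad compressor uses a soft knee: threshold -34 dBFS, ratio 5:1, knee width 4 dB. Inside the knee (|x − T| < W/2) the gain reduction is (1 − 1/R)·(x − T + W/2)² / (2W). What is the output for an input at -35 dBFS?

x − T + W/2 = -35 − (-34) + 2 = 1.
GR = (1 − 1/5) × 1² / 8 = 0.8 × 1 / 8 = 0.1 dB.
Output = -35 − 0.1 = -35.1 dBFS.

-35.1 dBFS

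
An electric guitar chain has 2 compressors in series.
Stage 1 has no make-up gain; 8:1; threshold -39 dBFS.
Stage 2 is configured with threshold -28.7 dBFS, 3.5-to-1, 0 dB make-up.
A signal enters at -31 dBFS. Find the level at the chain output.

Stage 1: -31 dBFS is 8 dB over -39 dBFS; at 8:1 that becomes 1 dB over, giving -38 dBFS.
Stage 2: below threshold (-38 ≤ -28.7); passes unchanged; output -38 dBFS.

-38 dBFS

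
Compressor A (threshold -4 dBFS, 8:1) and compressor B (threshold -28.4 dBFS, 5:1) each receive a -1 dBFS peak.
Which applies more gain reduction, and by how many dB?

A: GR = 3 − 3/8 = 2.625 dB.
B: GR = 27.4 − 27.4/5 = 21.92 dB.
B applies 19.295 dB more gain reduction.

B, by 19.295 dB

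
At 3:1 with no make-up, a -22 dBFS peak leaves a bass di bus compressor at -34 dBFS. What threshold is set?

-40 dBFS

Gain reduction = -22 − (-34) = 12 dB; output overshoot = GR / (R − 1) = 12 / 2 = 6 dB.
Threshold = output − output overshoot = -34 − 6 = -40 dBFS.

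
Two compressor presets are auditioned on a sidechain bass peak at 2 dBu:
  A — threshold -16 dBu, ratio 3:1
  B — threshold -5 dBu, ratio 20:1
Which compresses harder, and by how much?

A, by 5.35 dB

A: GR = 18 − 18/3 = 12 dB.
B: GR = 7 − 7/20 = 6.65 dB.
Difference: 5.35 dB in favour of A.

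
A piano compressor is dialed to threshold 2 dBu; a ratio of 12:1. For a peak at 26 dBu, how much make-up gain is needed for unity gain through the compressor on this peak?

Overshoot 24 dB → 24/12 = 2 dB after compression, so the compressed level is 2 + 2 = 4 dBu.
Make-up = target − compressed = 26 − 4 = 22 dB.

22 dB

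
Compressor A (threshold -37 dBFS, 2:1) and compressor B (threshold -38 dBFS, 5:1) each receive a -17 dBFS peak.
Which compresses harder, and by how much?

B, by 6.8 dB

A: 20 dB over, compressed to 10 dB over, so 10 dB of GR.
B: 21 dB over, compressed to 4.2 dB over, so 16.8 dB of GR.
Difference: 6.8 dB in favour of B.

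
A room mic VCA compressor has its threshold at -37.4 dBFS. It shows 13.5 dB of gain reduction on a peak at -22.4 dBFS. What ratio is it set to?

10:1

Input overshoot = -22.4 − (-37.4) = 15 dB.
Output overshoot = 15 − 13.5 = 1.5 dB.
Ratio = input overshoot / output overshoot = 15 / 1.5 = 10.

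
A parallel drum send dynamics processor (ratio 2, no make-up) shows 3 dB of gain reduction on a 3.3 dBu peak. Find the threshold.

Input is 6 dB above T (since output overshoot × R = input overshoot: (0.3 − T)·2 = 3.3 − T gives T = -2.7 dBu).
Check: -2.7 + (3.3 − (-2.7))/2 = -2.7 + 3 = 0.3 dBu. ✓

-2.7 dBu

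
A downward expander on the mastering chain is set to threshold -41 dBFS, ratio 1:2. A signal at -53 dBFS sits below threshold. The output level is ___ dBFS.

Undershoot = (-41) − (-53) = 12 dB.
At 1:2, that expands to 24 dB under threshold.
Output = -41 − 24 = -65 dBFS.

-65 dBFS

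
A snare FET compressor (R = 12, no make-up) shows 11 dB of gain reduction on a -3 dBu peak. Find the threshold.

Gain reduction = -3 − (-14) = 11 dB; output overshoot = GR / (R − 1) = 11 / 11 = 1 dB.
Threshold = output − output overshoot = -14 − 1 = -15 dBu.

-15 dBu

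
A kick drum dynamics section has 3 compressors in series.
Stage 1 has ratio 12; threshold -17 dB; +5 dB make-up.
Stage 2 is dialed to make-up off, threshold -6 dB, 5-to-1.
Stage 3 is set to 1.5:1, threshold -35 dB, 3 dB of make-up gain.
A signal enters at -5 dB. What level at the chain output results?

-16 dB

Stage 1: overshoot 12 dB → 12/12 = 1 dB → -16 dB; +5 dB make-up → -11 dB.
Stage 2: -11 dB ≤ -6 dB, so stage 2 doesn't engage; output -11 dB.
Stage 3: -11 dB is 24 dB over -35 dB; at 1.5:1 that becomes 16 dB over, giving -19 dB; +3 dB make-up → -16 dB.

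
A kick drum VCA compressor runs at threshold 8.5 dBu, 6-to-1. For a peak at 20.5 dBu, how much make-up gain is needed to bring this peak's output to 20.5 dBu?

10 dB

Without make-up, output = threshold + overshoot/6 = 8.5 + 2 = 10.5 dBu.
Gap to target: 10 dB.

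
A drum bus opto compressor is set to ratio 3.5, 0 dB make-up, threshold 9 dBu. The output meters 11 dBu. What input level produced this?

16 dBu

Post-compression overshoot = 11 − 9 = 2 dB.
Undo the ratio: input overshoot = 2 × 3.5 = 7 dB, giving input = 16 dBu.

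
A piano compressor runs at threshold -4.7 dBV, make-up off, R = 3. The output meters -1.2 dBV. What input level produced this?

Post-compression overshoot = -1.2 − (-4.7) = 3.5 dB.
Input overshoot = R × output overshoot = 10.5 dB → input = -4.7 + 10.5 = 5.8 dBV.

5.8 dBV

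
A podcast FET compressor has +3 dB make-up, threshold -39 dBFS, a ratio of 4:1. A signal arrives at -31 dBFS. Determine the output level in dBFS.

-34 dBFS

-31 dBFS sits 8 dB over threshold.
The 8 dB excess becomes 2 dB after 4:1 reduction.
Output = -39 + 2 = -37 dBFS; make-up adds 3 dB, giving -34 dBFS.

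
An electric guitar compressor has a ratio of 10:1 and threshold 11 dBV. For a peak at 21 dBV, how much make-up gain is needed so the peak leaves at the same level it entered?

Overshoot 10 dB → 10/10 = 1 dB after compression, so the compressed level is 11 + 1 = 12 dBV.
Make-up = target − compressed = 21 − 12 = 9 dB.

9 dB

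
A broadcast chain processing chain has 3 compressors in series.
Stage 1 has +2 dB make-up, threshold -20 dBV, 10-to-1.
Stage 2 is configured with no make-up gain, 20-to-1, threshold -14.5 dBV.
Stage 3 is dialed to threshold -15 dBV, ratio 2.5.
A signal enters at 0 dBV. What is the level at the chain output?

Stage 1: 0 dBV is 20 dB over -20 dBV; at 10:1 that becomes 2 dB over, giving -18 dBV; +2 dB make-up → -16 dBV.
Stage 2: -16 dBV ≤ -14.5 dBV, so stage 2 doesn't engage; output -16 dBV.
Stage 3: -16 dBV ≤ -15 dBV, so stage 3 doesn't engage; output -16 dBV.

-16 dBV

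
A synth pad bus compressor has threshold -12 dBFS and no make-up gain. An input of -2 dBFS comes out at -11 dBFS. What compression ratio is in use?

10:1

Input overshoot = -2 − (-12) = 10 dB; output overshoot = -11 − (-12) = 1 dB.
Ratio = 10 / 1 = 10.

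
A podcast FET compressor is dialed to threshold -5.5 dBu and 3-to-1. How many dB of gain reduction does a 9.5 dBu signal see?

9.5 dBu exceeds the threshold by 15 dB.
After 3:1 compression the overshoot becomes 15/3 = 5 dB.
Gain reduction = 15 − 5 = 10 dB.

10 dB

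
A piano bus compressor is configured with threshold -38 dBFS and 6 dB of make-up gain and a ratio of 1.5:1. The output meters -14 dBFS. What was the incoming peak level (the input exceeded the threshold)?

-11 dBFS

Stripping the +6 dB make-up gives -20 dBFS at the gain stage.
Post-compression overshoot = -20 − (-38) = 18 dB.
Input overshoot = R × output overshoot = 27 dB → input = -38 + 27 = -11 dBFS.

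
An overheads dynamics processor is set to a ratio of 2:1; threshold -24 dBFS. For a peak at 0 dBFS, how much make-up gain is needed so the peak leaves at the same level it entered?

Without make-up, output = threshold + overshoot/2 = -24 + 12 = -12 dBFS.
Gap to target: 12 dB.

12 dB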